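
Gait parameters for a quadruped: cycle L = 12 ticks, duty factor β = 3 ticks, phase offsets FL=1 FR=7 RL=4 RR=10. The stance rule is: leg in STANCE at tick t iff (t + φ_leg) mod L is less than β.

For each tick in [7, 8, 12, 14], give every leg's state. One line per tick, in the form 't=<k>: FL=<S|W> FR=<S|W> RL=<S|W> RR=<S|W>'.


t=7: phase=(8,2,11,5) vs β=3 → FL=W FR=S RL=W RR=W
t=8: phase=(9,3,0,6) vs β=3 → FL=W FR=W RL=S RR=W
t=12: phase=(1,7,4,10) vs β=3 → FL=S FR=W RL=W RR=W
t=14: phase=(3,9,6,0) vs β=3 → FL=W FR=W RL=W RR=S

t=7: FL=W FR=S RL=W RR=W
t=8: FL=W FR=W RL=S RR=W
t=12: FL=S FR=W RL=W RR=W
t=14: FL=W FR=W RL=W RR=S


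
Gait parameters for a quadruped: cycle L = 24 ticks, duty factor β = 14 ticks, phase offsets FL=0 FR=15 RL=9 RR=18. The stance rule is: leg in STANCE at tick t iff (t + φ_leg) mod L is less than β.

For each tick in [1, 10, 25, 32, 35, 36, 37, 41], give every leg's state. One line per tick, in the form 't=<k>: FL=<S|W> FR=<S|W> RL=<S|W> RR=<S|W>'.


t=1: phase=(1,16,10,19) vs β=14 → FL=S FR=W RL=S RR=W
t=10: phase=(10,1,19,4) vs β=14 → FL=S FR=S RL=W RR=S
t=25: phase=(1,16,10,19) vs β=14 → FL=S FR=W RL=S RR=W
t=32: phase=(8,23,17,2) vs β=14 → FL=S FR=W RL=W RR=S
t=35: phase=(11,2,20,5) vs β=14 → FL=S FR=S RL=W RR=S
t=36: phase=(12,3,21,6) vs β=14 → FL=S FR=S RL=W RR=S
t=37: phase=(13,4,22,7) vs β=14 → FL=S FR=S RL=W RR=S
t=41: phase=(17,8,2,11) vs β=14 → FL=W FR=S RL=S RR=S

t=1: FL=S FR=W RL=S RR=W
t=10: FL=S FR=S RL=W RR=S
t=25: FL=S FR=W RL=S RR=W
t=32: FL=S FR=W RL=W RR=S
t=35: FL=S FR=S RL=W RR=S
t=36: FL=S FR=S RL=W RR=S
t=37: FL=S FR=S RL=W RR=S
t=41: FL=W FR=S RL=S RR=S


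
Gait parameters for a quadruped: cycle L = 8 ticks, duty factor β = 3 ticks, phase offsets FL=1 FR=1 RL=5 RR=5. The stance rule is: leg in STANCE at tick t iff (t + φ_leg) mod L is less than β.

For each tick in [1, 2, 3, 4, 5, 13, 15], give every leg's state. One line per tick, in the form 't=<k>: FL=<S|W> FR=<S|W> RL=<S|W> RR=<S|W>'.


t=1: phase=(2,2,6,6) vs β=3 → FL=S FR=S RL=W RR=W
t=2: phase=(3,3,7,7) vs β=3 → FL=W FR=W RL=W RR=W
t=3: phase=(4,4,0,0) vs β=3 → FL=W FR=W RL=S RR=S
t=4: phase=(5,5,1,1) vs β=3 → FL=W FR=W RL=S RR=S
t=5: phase=(6,6,2,2) vs β=3 → FL=W FR=W RL=S RR=S
t=13: phase=(6,6,2,2) vs β=3 → FL=W FR=W RL=S RR=S
t=15: phase=(0,0,4,4) vs β=3 → FL=S FR=S RL=W RR=W

t=1: FL=S FR=S RL=W RR=W
t=2: FL=W FR=W RL=W RR=W
t=3: FL=W FR=W RL=S RR=S
t=4: FL=W FR=W RL=S RR=S
t=5: FL=W FR=W RL=S RR=S
t=13: FL=W FR=W RL=S RR=S
t=15: FL=S FR=S RL=W RR=W


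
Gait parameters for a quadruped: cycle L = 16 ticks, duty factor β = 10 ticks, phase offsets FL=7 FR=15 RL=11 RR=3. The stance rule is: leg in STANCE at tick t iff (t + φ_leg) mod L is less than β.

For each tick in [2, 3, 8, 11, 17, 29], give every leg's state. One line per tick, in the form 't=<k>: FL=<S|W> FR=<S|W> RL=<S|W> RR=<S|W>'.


t=2: FL=S FR=S RL=W RR=S
t=3: FL=W FR=S RL=W RR=S
t=8: FL=W FR=S RL=S RR=W
t=11: FL=S FR=W RL=S RR=W
t=17: FL=S FR=S RL=W RR=S
t=29: FL=S FR=W RL=S RR=S

t=2: phase=(9,1,13,5) vs β=10 → FL=S FR=S RL=W RR=S
t=3: phase=(10,2,14,6) vs β=10 → FL=W FR=S RL=W RR=S
t=8: phase=(15,7,3,11) vs β=10 → FL=W FR=S RL=S RR=W
t=11: phase=(2,10,6,14) vs β=10 → FL=S FR=W RL=S RR=W
t=17: phase=(8,0,12,4) vs β=10 → FL=S FR=S RL=W RR=S
t=29: phase=(4,12,8,0) vs β=10 → FL=S FR=W RL=S RR=S


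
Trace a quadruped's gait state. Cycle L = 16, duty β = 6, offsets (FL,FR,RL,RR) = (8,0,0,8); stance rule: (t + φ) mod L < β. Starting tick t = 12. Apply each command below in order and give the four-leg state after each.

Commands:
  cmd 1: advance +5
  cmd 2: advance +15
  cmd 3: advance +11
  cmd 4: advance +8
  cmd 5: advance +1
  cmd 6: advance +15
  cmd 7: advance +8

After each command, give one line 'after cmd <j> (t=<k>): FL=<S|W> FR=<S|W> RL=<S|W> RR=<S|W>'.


after cmd 1 (t=17): FL=W FR=S RL=S RR=W
after cmd 2 (t=32): FL=W FR=S RL=S RR=W
after cmd 3 (t=43): FL=S FR=W RL=W RR=S
after cmd 4 (t=51): FL=W FR=S RL=S RR=W
after cmd 5 (t=52): FL=W FR=S RL=S RR=W
after cmd 6 (t=67): FL=W FR=S RL=S RR=W
after cmd 7 (t=75): FL=S FR=W RL=W RR=S

start t=12: FL=S FR=W RL=W RR=S
cmd 1: advance +5 → t=17, phase=(9,1,1,9) → FL=W FR=S RL=S RR=W
cmd 2: advance +15 → t=32, phase=(8,0,0,8) → FL=W FR=S RL=S RR=W
cmd 3: advance +11 → t=43, phase=(3,11,11,3) → FL=S FR=W RL=W RR=S
cmd 4: advance +8 → t=51, phase=(11,3,3,11) → FL=W FR=S RL=S RR=W
cmd 5: advance +1 → t=52, phase=(12,4,4,12) → FL=W FR=S RL=S RR=W
cmd 6: advance +15 → t=67, phase=(11,3,3,11) → FL=W FR=S RL=S RR=W
cmd 7: advance +8 → t=75, phase=(3,11,11,3) → FL=S FR=W RL=W RR=S


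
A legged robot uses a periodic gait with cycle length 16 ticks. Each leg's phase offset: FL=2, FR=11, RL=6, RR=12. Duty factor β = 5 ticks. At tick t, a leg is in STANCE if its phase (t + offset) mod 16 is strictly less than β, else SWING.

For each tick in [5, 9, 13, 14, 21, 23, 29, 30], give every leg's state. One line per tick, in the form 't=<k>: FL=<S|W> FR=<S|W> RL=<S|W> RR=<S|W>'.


t=5: FL=W FR=S RL=W RR=S
t=9: FL=W FR=S RL=W RR=W
t=13: FL=W FR=W RL=S RR=W
t=14: FL=S FR=W RL=S RR=W
t=21: FL=W FR=S RL=W RR=S
t=23: FL=W FR=S RL=W RR=S
t=29: FL=W FR=W RL=S RR=W
t=30: FL=S FR=W RL=S RR=W

t=5: phase=(7,0,11,1) vs β=5 → FL=W FR=S RL=W RR=S
t=9: phase=(11,4,15,5) vs β=5 → FL=W FR=S RL=W RR=W
t=13: phase=(15,8,3,9) vs β=5 → FL=W FR=W RL=S RR=W
t=14: phase=(0,9,4,10) vs β=5 → FL=S FR=W RL=S RR=W
t=21: phase=(7,0,11,1) vs β=5 → FL=W FR=S RL=W RR=S
t=23: phase=(9,2,13,3) vs β=5 → FL=W FR=S RL=W RR=S
t=29: phase=(15,8,3,9) vs β=5 → FL=W FR=W RL=S RR=W
t=30: phase=(0,9,4,10) vs β=5 → FL=S FR=W RL=S RR=W


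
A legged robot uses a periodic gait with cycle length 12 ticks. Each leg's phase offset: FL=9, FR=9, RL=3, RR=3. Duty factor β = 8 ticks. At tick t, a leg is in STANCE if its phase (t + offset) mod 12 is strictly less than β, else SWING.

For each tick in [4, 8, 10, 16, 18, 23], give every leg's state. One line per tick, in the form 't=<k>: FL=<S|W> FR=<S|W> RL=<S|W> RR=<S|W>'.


t=4: phase=(1,1,7,7) vs β=8 → FL=S FR=S RL=S RR=S
t=8: phase=(5,5,11,11) vs β=8 → FL=S FR=S RL=W RR=W
t=10: phase=(7,7,1,1) vs β=8 → FL=S FR=S RL=S RR=S
t=16: phase=(1,1,7,7) vs β=8 → FL=S FR=S RL=S RR=S
t=18: phase=(3,3,9,9) vs β=8 → FL=S FR=S RL=W RR=W
t=23: phase=(8,8,2,2) vs β=8 → FL=W FR=W RL=S RR=S

t=4: FL=S FR=S RL=S RR=S
t=8: FL=S FR=S RL=W RR=W
t=10: FL=S FR=S RL=S RR=S
t=16: FL=S FR=S RL=S RR=S
t=18: FL=S FR=S RL=W RR=W
t=23: FL=W FR=W RL=S RR=S


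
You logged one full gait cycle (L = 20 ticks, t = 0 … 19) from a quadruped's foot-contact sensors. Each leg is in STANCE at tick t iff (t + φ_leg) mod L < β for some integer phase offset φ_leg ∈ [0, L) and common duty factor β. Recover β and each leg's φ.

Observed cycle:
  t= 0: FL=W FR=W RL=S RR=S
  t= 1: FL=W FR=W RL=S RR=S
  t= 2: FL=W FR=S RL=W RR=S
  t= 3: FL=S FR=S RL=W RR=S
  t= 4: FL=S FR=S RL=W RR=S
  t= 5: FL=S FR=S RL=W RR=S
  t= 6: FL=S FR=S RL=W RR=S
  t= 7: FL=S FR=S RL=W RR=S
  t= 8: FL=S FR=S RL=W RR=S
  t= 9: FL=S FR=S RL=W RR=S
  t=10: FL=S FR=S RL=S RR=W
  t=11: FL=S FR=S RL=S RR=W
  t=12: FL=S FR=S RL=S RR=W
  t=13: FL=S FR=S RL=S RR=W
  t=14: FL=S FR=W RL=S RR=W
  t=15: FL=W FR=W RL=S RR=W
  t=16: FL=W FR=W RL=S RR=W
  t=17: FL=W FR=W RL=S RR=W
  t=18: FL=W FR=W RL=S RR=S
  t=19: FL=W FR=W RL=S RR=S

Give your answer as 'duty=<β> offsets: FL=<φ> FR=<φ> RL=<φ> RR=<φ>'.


duty β = stance ticks per leg = 12
FL: stance ticks = 12; W→S at t=3 → φ=17
FR: stance ticks = 12; W→S at t=2 → φ=18
RL: stance ticks = 12; W→S at t=10 → φ=10
RR: stance ticks = 12; W→S at t=18 → φ=2

duty=12 offsets: FL=17 FR=18 RL=10 RR=2


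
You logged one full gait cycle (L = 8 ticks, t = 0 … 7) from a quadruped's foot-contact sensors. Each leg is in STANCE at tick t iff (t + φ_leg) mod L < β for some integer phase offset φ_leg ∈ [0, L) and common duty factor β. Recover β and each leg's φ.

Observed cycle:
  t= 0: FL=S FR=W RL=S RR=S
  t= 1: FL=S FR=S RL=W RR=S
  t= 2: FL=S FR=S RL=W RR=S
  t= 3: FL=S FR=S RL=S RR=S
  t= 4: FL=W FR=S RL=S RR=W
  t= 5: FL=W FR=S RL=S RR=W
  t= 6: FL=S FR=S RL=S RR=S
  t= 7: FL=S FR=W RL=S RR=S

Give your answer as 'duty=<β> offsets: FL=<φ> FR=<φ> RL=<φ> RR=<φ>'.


duty=6 offsets: FL=2 FR=7 RL=5 RR=2

duty β = stance ticks per leg = 6
FL: stance ticks = 6; W→S at t=6 → φ=2
FR: stance ticks = 6; W→S at t=1 → φ=7
RL: stance ticks = 6; W→S at t=3 → φ=5
RR: stance ticks = 6; W→S at t=6 → φ=2


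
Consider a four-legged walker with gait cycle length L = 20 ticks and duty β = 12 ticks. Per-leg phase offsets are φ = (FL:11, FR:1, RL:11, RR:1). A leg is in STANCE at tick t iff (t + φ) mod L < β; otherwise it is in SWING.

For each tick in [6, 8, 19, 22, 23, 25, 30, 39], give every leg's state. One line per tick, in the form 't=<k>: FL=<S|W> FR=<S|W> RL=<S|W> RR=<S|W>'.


t=6: FL=W FR=S RL=W RR=S
t=8: FL=W FR=S RL=W RR=S
t=19: FL=S FR=S RL=S RR=S
t=22: FL=W FR=S RL=W RR=S
t=23: FL=W FR=S RL=W RR=S
t=25: FL=W FR=S RL=W RR=S
t=30: FL=S FR=S RL=S RR=S
t=39: FL=S FR=S RL=S RR=S

t=6: phase=(17,7,17,7) vs β=12 → FL=W FR=S RL=W RR=S
t=8: phase=(19,9,19,9) vs β=12 → FL=W FR=S RL=W RR=S
t=19: phase=(10,0,10,0) vs β=12 → FL=S FR=S RL=S RR=S
t=22: phase=(13,3,13,3) vs β=12 → FL=W FR=S RL=W RR=S
t=23: phase=(14,4,14,4) vs β=12 → FL=W FR=S RL=W RR=S
t=25: phase=(16,6,16,6) vs β=12 → FL=W FR=S RL=W RR=S
t=30: phase=(1,11,1,11) vs β=12 → FL=S FR=S RL=S RR=S
t=39: phase=(10,0,10,0) vs β=12 → FL=S FR=S RL=S RR=S


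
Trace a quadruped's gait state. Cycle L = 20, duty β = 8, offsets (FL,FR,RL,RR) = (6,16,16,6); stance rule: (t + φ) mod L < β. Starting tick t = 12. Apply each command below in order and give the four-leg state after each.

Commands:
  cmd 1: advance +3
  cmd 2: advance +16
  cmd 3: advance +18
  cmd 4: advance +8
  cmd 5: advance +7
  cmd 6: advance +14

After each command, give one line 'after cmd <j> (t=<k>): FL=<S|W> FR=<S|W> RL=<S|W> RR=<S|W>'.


after cmd 1 (t=15): FL=S FR=W RL=W RR=S
after cmd 2 (t=31): FL=W FR=S RL=S RR=W
after cmd 3 (t=49): FL=W FR=S RL=S RR=W
after cmd 4 (t=57): FL=S FR=W RL=W RR=S
after cmd 5 (t=64): FL=W FR=S RL=S RR=W
after cmd 6 (t=78): FL=S FR=W RL=W RR=S

start t=12: FL=W FR=W RL=W RR=W
cmd 1: advance +3 → t=15, phase=(1,11,11,1) → FL=S FR=W RL=W RR=S
cmd 2: advance +16 → t=31, phase=(17,7,7,17) → FL=W FR=S RL=S RR=W
cmd 3: advance +18 → t=49, phase=(15,5,5,15) → FL=W FR=S RL=S RR=W
cmd 4: advance +8 → t=57, phase=(3,13,13,3) → FL=S FR=W RL=W RR=S
cmd 5: advance +7 → t=64, phase=(10,0,0,10) → FL=W FR=S RL=S RR=W
cmd 6: advance +14 → t=78, phase=(4,14,14,4) → FL=S FR=W RL=W RR=S


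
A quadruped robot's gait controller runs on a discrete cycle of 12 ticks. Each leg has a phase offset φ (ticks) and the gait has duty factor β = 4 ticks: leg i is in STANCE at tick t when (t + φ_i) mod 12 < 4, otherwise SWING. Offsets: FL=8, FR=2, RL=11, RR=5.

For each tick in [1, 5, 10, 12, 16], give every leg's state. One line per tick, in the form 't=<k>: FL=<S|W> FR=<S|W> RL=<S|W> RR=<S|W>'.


t=1: FL=W FR=S RL=S RR=W
t=5: FL=S FR=W RL=W RR=W
t=10: FL=W FR=S RL=W RR=S
t=12: FL=W FR=S RL=W RR=W
t=16: FL=S FR=W RL=S RR=W

t=1: phase=(9,3,0,6) vs β=4 → FL=W FR=S RL=S RR=W
t=5: phase=(1,7,4,10) vs β=4 → FL=S FR=W RL=W RR=W
t=10: phase=(6,0,9,3) vs β=4 → FL=W FR=S RL=W RR=S
t=12: phase=(8,2,11,5) vs β=4 → FL=W FR=S RL=W RR=W
t=16: phase=(0,6,3,9) vs β=4 → FL=S FR=W RL=S RR=W


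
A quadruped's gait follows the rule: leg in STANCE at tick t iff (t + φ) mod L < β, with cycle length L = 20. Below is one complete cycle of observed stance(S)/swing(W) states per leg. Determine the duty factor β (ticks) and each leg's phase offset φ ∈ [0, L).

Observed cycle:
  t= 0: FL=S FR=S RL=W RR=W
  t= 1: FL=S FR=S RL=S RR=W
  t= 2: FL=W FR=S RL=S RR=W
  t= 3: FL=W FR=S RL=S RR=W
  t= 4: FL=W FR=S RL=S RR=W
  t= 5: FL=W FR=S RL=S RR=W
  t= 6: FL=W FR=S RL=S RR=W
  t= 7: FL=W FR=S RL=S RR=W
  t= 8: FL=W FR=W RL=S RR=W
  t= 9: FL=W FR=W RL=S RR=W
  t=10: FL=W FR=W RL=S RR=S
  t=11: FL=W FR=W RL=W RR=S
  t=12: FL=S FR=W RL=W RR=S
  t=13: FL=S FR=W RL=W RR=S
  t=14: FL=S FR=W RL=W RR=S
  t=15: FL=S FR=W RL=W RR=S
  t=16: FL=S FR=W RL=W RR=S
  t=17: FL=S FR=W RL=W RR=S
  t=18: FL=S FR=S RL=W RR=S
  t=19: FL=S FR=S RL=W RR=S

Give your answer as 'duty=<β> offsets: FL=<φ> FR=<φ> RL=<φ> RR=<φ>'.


duty=10 offsets: FL=8 FR=2 RL=19 RR=10

duty β = stance ticks per leg = 10
FL: stance ticks = 10; W→S at t=12 → φ=8
FR: stance ticks = 10; W→S at t=18 → φ=2
RL: stance ticks = 10; W→S at t=1 → φ=19
RR: stance ticks = 10; W→S at t=10 → φ=10


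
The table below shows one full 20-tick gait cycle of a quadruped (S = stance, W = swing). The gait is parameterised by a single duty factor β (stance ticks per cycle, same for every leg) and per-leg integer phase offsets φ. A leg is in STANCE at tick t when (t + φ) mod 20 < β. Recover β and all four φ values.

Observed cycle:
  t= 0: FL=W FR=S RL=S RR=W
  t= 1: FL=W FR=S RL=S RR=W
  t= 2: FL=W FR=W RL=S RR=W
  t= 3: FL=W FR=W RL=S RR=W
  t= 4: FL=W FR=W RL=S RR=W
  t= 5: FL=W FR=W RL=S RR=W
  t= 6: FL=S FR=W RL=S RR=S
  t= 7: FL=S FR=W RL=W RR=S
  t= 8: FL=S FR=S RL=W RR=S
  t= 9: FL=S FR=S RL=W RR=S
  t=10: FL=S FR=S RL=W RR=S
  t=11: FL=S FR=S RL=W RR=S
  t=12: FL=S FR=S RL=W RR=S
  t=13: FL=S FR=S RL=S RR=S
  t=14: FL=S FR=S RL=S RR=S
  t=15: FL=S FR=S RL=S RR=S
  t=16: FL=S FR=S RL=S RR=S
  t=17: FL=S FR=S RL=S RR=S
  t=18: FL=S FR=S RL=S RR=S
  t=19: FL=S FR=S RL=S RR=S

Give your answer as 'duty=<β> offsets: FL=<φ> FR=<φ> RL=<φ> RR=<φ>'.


duty=14 offsets: FL=14 FR=12 RL=7 RR=14

duty β = stance ticks per leg = 14
FL: stance ticks = 14; W→S at t=6 → φ=14
FR: stance ticks = 14; W→S at t=8 → φ=12
RL: stance ticks = 14; W→S at t=13 → φ=7
RR: stance ticks = 14; W→S at t=6 → φ=14


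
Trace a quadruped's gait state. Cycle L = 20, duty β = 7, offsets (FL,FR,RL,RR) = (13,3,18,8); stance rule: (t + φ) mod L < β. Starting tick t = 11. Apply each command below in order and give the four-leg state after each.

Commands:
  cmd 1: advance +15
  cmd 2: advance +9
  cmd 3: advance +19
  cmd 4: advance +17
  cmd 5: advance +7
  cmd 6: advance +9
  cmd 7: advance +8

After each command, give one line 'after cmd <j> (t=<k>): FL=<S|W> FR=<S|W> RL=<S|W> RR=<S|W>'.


after cmd 1 (t=26): FL=W FR=W RL=S RR=W
after cmd 2 (t=35): FL=W FR=W RL=W RR=S
after cmd 3 (t=54): FL=W FR=W RL=W RR=S
after cmd 4 (t=71): FL=S FR=W RL=W RR=W
after cmd 5 (t=78): FL=W FR=S RL=W RR=S
after cmd 6 (t=87): FL=S FR=W RL=S RR=W
after cmd 7 (t=95): FL=W FR=W RL=W RR=S

start t=11: FL=S FR=W RL=W RR=W
cmd 1: advance +15 → t=26, phase=(19,9,4,14) → FL=W FR=W RL=S RR=W
cmd 2: advance +9 → t=35, phase=(8,18,13,3) → FL=W FR=W RL=W RR=S
cmd 3: advance +19 → t=54, phase=(7,17,12,2) → FL=W FR=W RL=W RR=S
cmd 4: advance +17 → t=71, phase=(4,14,9,19) → FL=S FR=W RL=W RR=W
cmd 5: advance +7 → t=78, phase=(11,1,16,6) → FL=W FR=S RL=W RR=S
cmd 6: advance +9 → t=87, phase=(0,10,5,15) → FL=S FR=W RL=S RR=W
cmd 7: advance +8 → t=95, phase=(8,18,13,3) → FL=W FR=W RL=W RR=S


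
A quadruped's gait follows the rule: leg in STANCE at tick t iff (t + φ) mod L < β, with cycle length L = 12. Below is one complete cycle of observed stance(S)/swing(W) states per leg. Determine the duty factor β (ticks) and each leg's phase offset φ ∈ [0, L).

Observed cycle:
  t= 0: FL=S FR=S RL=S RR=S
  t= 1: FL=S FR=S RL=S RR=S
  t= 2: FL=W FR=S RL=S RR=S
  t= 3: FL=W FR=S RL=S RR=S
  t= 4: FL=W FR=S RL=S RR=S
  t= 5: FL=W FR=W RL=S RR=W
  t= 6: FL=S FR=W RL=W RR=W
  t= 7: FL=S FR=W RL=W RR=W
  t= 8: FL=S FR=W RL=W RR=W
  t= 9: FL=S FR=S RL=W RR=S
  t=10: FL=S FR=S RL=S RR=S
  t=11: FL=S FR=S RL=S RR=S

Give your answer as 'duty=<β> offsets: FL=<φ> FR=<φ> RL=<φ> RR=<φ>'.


duty=8 offsets: FL=6 FR=3 RL=2 RR=3

duty β = stance ticks per leg = 8
FL: stance ticks = 8; W→S at t=6 → φ=6
FR: stance ticks = 8; W→S at t=9 → φ=3
RL: stance ticks = 8; W→S at t=10 → φ=2
RR: stance ticks = 8; W→S at t=9 → φ=3


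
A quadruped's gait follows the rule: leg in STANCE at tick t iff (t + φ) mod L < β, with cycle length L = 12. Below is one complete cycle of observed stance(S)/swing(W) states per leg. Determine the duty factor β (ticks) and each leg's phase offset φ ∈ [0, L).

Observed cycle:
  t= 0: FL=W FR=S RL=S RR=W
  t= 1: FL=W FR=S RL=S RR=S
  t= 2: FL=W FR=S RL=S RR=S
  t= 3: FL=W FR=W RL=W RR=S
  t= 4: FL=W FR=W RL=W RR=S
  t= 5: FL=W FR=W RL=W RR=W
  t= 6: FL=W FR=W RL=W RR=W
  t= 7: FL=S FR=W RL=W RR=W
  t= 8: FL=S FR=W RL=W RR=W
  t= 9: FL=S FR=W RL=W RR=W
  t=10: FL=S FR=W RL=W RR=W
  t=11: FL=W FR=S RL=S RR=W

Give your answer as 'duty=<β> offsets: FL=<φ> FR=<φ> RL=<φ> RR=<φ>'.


duty=4 offsets: FL=5 FR=1 RL=1 RR=11

duty β = stance ticks per leg = 4
FL: stance ticks = 4; W→S at t=7 → φ=5
FR: stance ticks = 4; W→S at t=11 → φ=1
RL: stance ticks = 4; W→S at t=11 → φ=1
RR: stance ticks = 4; W→S at t=1 → φ=11


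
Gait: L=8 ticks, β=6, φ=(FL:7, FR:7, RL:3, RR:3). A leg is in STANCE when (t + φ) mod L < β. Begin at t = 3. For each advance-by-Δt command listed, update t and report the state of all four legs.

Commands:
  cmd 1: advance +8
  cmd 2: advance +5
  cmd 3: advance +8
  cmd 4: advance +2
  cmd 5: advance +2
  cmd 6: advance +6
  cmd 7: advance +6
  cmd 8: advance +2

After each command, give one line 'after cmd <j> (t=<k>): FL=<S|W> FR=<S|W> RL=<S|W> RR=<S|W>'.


start t=3: FL=S FR=S RL=W RR=W
cmd 1: advance +8 → t=11, phase=(2,2,6,6) → FL=S FR=S RL=W RR=W
cmd 2: advance +5 → t=16, phase=(7,7,3,3) → FL=W FR=W RL=S RR=S
cmd 3: advance +8 → t=24, phase=(7,7,3,3) → FL=W FR=W RL=S RR=S
cmd 4: advance +2 → t=26, phase=(1,1,5,5) → FL=S FR=S RL=S RR=S
cmd 5: advance +2 → t=28, phase=(3,3,7,7) → FL=S FR=S RL=W RR=W
cmd 6: advance +6 → t=34, phase=(1,1,5,5) → FL=S FR=S RL=S RR=S
cmd 7: advance +6 → t=40, phase=(7,7,3,3) → FL=W FR=W RL=S RR=S
cmd 8: advance +2 → t=42, phase=(1,1,5,5) → FL=S FR=S RL=S RR=S

after cmd 1 (t=11): FL=S FR=S RL=W RR=W
after cmd 2 (t=16): FL=W FR=W RL=S RR=S
after cmd 3 (t=24): FL=W FR=W RL=S RR=S
after cmd 4 (t=26): FL=S FR=S RL=S RR=S
after cmd 5 (t=28): FL=S FR=S RL=W RR=W
after cmd 6 (t=34): FL=S FR=S RL=S RR=S
after cmd 7 (t=40): FL=W FR=W RL=S RR=S
after cmd 8 (t=42): FL=S FR=S RL=S RR=S


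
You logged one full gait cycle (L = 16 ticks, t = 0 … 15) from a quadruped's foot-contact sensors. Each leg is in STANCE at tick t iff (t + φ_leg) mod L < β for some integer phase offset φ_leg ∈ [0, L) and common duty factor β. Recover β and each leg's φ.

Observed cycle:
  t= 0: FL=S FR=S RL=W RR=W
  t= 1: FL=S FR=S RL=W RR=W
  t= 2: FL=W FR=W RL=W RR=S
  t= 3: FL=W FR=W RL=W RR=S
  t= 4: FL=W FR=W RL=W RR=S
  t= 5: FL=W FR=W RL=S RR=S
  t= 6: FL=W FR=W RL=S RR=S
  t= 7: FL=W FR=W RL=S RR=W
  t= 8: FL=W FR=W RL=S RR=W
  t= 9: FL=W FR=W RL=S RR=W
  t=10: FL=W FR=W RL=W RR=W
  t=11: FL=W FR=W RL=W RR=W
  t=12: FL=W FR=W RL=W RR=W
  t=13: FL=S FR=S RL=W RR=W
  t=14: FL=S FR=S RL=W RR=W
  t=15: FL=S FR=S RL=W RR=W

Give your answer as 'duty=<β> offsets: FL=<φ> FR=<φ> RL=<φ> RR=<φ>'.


duty β = stance ticks per leg = 5
FL: stance ticks = 5; W→S at t=13 → φ=3
FR: stance ticks = 5; W→S at t=13 → φ=3
RL: stance ticks = 5; W→S at t=5 → φ=11
RR: stance ticks = 5; W→S at t=2 → φ=14

duty=5 offsets: FL=3 FR=3 RL=11 RR=14


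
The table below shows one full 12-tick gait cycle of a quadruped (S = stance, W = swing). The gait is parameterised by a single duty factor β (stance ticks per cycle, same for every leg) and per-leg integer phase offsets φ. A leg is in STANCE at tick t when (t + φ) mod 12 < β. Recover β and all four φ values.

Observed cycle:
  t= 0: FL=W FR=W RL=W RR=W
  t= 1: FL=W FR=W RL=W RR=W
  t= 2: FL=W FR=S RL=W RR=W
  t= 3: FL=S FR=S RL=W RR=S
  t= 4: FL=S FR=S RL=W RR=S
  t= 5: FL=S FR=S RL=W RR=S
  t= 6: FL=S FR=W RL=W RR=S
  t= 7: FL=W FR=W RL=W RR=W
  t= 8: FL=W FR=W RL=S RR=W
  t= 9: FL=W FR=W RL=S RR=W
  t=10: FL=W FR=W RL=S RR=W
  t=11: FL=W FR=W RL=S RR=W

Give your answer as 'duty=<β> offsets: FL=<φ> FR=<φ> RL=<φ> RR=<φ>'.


duty=4 offsets: FL=9 FR=10 RL=4 RR=9

duty β = stance ticks per leg = 4
FL: stance ticks = 4; W→S at t=3 → φ=9
FR: stance ticks = 4; W→S at t=2 → φ=10
RL: stance ticks = 4; W→S at t=8 → φ=4
RR: stance ticks = 4; W→S at t=3 → φ=9


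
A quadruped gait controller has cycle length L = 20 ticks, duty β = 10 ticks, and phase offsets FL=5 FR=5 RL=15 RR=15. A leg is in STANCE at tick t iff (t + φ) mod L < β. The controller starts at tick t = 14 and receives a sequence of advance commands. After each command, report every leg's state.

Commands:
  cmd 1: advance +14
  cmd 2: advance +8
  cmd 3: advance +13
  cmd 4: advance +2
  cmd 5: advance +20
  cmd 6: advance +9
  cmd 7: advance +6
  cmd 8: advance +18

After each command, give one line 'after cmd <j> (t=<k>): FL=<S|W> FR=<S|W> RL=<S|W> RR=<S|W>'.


start t=14: FL=W FR=W RL=S RR=S
cmd 1: advance +14 → t=28, phase=(13,13,3,3) → FL=W FR=W RL=S RR=S
cmd 2: advance +8 → t=36, phase=(1,1,11,11) → FL=S FR=S RL=W RR=W
cmd 3: advance +13 → t=49, phase=(14,14,4,4) → FL=W FR=W RL=S RR=S
cmd 4: advance +2 → t=51, phase=(16,16,6,6) → FL=W FR=W RL=S RR=S
cmd 5: advance +20 → t=71, phase=(16,16,6,6) → FL=W FR=W RL=S RR=S
cmd 6: advance +9 → t=80, phase=(5,5,15,15) → FL=S FR=S RL=W RR=W
cmd 7: advance +6 → t=86, phase=(11,11,1,1) → FL=W FR=W RL=S RR=S
cmd 8: advance +18 → t=104, phase=(9,9,19,19) → FL=S FR=S RL=W RR=W

after cmd 1 (t=28): FL=W FR=W RL=S RR=S
after cmd 2 (t=36): FL=S FR=S RL=W RR=W
after cmd 3 (t=49): FL=W FR=W RL=S RR=S
after cmd 4 (t=51): FL=W FR=W RL=S RR=S
after cmd 5 (t=71): FL=W FR=W RL=S RR=S
after cmd 6 (t=80): FL=S FR=S RL=W RR=W
after cmd 7 (t=86): FL=W FR=W RL=S RR=S
after cmd 8 (t=104): FL=S FR=S RL=W RR=W


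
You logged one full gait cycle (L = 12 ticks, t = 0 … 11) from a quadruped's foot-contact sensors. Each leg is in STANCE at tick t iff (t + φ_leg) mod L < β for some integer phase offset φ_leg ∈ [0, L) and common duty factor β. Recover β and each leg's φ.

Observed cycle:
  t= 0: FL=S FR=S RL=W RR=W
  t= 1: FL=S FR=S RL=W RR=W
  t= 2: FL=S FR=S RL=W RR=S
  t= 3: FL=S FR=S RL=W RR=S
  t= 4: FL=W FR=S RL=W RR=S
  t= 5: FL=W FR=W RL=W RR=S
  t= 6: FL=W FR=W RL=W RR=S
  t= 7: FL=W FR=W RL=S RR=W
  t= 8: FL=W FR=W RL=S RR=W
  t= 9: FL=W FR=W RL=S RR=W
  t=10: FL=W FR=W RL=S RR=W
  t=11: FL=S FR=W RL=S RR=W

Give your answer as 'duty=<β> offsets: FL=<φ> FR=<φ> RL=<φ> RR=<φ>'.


duty β = stance ticks per leg = 5
FL: stance ticks = 5; W→S at t=11 → φ=1
FR: stance ticks = 5; W→S at t=0 → φ=0
RL: stance ticks = 5; W→S at t=7 → φ=5
RR: stance ticks = 5; W→S at t=2 → φ=10

duty=5 offsets: FL=1 FR=0 RL=5 RR=10


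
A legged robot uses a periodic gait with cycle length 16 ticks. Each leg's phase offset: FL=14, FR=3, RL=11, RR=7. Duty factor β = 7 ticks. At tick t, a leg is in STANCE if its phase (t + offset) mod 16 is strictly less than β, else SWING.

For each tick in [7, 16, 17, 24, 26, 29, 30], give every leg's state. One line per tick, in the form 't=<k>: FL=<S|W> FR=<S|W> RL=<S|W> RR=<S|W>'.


t=7: phase=(5,10,2,14) vs β=7 → FL=S FR=W RL=S RR=W
t=16: phase=(14,3,11,7) vs β=7 → FL=W FR=S RL=W RR=W
t=17: phase=(15,4,12,8) vs β=7 → FL=W FR=S RL=W RR=W
t=24: phase=(6,11,3,15) vs β=7 → FL=S FR=W RL=S RR=W
t=26: phase=(8,13,5,1) vs β=7 → FL=W FR=W RL=S RR=S
t=29: phase=(11,0,8,4) vs β=7 → FL=W FR=S RL=W RR=S
t=30: phase=(12,1,9,5) vs β=7 → FL=W FR=S RL=W RR=S

t=7: FL=S FR=W RL=S RR=W
t=16: FL=W FR=S RL=W RR=W
t=17: FL=W FR=S RL=W RR=W
t=24: FL=S FR=W RL=S RR=W
t=26: FL=W FR=W RL=S RR=S
t=29: FL=W FR=S RL=W RR=S
t=30: FL=W FR=S RL=W RR=S


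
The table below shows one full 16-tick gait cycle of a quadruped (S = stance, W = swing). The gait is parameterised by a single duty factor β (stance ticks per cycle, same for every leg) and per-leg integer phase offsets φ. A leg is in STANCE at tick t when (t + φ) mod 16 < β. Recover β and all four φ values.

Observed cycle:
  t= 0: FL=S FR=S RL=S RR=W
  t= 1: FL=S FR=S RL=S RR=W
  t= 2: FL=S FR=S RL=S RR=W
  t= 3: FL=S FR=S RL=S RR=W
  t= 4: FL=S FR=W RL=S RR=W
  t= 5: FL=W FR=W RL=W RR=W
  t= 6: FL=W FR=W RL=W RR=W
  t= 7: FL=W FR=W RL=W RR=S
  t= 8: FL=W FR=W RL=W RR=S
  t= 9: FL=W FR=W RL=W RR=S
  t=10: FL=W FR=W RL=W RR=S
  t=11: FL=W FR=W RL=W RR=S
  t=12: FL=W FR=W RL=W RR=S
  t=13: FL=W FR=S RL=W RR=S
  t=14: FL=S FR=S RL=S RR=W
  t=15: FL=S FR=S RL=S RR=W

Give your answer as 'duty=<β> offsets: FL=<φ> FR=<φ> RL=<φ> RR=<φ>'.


duty=7 offsets: FL=2 FR=3 RL=2 RR=9

duty β = stance ticks per leg = 7
FL: stance ticks = 7; W→S at t=14 → φ=2
FR: stance ticks = 7; W→S at t=13 → φ=3
RL: stance ticks = 7; W→S at t=14 → φ=2
RR: stance ticks = 7; W→S at t=7 → φ=9


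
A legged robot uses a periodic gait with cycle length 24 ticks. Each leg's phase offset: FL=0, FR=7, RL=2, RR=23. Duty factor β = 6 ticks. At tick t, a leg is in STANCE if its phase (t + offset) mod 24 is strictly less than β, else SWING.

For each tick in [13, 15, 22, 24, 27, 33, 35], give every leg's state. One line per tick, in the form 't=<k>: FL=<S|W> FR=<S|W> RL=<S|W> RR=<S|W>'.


t=13: FL=W FR=W RL=W RR=W
t=15: FL=W FR=W RL=W RR=W
t=22: FL=W FR=S RL=S RR=W
t=24: FL=S FR=W RL=S RR=W
t=27: FL=S FR=W RL=S RR=S
t=33: FL=W FR=W RL=W RR=W
t=35: FL=W FR=W RL=W RR=W

t=13: phase=(13,20,15,12) vs β=6 → FL=W FR=W RL=W RR=W
t=15: phase=(15,22,17,14) vs β=6 → FL=W FR=W RL=W RR=W
t=22: phase=(22,5,0,21) vs β=6 → FL=W FR=S RL=S RR=W
t=24: phase=(0,7,2,23) vs β=6 → FL=S FR=W RL=S RR=W
t=27: phase=(3,10,5,2) vs β=6 → FL=S FR=W RL=S RR=S
t=33: phase=(9,16,11,8) vs β=6 → FL=W FR=W RL=W RR=W
t=35: phase=(11,18,13,10) vs β=6 → FL=W FR=W RL=W RR=W


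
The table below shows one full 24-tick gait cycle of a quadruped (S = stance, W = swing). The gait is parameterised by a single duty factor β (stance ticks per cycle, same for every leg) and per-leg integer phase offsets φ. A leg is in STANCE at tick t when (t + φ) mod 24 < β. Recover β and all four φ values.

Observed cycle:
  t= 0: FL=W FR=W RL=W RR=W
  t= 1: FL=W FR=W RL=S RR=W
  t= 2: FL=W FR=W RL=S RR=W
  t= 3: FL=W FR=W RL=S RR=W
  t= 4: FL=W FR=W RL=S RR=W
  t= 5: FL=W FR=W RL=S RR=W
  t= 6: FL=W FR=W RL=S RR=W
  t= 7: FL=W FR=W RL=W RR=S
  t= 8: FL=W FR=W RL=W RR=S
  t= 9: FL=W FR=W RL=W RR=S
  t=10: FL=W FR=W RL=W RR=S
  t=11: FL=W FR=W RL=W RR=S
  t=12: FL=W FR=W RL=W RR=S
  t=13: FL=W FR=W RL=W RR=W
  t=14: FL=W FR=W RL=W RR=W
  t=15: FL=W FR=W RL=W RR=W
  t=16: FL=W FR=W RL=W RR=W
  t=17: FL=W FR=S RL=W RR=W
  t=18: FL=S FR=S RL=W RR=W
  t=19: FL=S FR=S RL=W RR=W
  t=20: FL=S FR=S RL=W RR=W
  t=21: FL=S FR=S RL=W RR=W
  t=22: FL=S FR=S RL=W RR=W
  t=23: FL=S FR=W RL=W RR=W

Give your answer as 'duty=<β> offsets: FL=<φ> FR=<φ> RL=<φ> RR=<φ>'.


duty β = stance ticks per leg = 6
FL: stance ticks = 6; W→S at t=18 → φ=6
FR: stance ticks = 6; W→S at t=17 → φ=7
RL: stance ticks = 6; W→S at t=1 → φ=23
RR: stance ticks = 6; W→S at t=7 → φ=17

duty=6 offsets: FL=6 FR=7 RL=23 RR=17


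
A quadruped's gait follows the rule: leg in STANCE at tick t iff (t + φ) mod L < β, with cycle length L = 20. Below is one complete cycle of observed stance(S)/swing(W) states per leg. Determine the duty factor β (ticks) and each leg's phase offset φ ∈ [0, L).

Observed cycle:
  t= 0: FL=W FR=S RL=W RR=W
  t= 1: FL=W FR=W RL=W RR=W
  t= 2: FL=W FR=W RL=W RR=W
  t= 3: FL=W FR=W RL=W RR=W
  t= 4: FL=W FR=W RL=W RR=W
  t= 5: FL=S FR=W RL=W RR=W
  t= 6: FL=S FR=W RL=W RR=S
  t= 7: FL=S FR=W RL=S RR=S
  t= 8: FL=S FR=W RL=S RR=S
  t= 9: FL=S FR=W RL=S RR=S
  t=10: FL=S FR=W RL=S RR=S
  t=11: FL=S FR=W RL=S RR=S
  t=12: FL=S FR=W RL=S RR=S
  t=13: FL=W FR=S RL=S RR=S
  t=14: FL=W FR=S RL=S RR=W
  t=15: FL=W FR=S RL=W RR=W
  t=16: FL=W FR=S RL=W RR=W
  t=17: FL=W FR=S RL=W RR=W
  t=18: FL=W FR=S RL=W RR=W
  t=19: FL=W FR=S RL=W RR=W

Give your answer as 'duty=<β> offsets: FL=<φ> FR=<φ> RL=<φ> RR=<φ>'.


duty β = stance ticks per leg = 8
FL: stance ticks = 8; W→S at t=5 → φ=15
FR: stance ticks = 8; W→S at t=13 → φ=7
RL: stance ticks = 8; W→S at t=7 → φ=13
RR: stance ticks = 8; W→S at t=6 → φ=14

duty=8 offsets: FL=15 FR=7 RL=13 RR=14


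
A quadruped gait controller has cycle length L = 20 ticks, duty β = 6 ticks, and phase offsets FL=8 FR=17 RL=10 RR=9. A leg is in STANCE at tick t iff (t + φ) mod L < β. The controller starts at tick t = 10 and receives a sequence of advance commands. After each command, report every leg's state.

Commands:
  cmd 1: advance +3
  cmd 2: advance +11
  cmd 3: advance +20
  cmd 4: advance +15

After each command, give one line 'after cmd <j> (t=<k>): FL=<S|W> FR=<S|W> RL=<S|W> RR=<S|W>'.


after cmd 1 (t=13): FL=S FR=W RL=S RR=S
after cmd 2 (t=24): FL=W FR=S RL=W RR=W
after cmd 3 (t=44): FL=W FR=S RL=W RR=W
after cmd 4 (t=59): FL=W FR=W RL=W RR=W

start t=10: FL=W FR=W RL=S RR=W
cmd 1: advance +3 → t=13, phase=(1,10,3,2) → FL=S FR=W RL=S RR=S
cmd 2: advance +11 → t=24, phase=(12,1,14,13) → FL=W FR=S RL=W RR=W
cmd 3: advance +20 → t=44, phase=(12,1,14,13) → FL=W FR=S RL=W RR=W
cmd 4: advance +15 → t=59, phase=(7,16,9,8) → FL=W FR=W RL=W RR=W


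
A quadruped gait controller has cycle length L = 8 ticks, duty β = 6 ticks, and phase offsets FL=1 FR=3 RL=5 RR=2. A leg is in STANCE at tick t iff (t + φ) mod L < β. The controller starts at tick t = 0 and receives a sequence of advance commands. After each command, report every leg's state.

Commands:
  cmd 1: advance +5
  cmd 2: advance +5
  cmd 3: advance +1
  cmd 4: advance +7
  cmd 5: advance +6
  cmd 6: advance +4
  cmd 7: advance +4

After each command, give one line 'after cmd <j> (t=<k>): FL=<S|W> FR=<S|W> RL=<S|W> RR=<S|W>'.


after cmd 1 (t=5): FL=W FR=S RL=S RR=W
after cmd 2 (t=10): FL=S FR=S RL=W RR=S
after cmd 3 (t=11): FL=S FR=W RL=S RR=S
after cmd 4 (t=18): FL=S FR=S RL=W RR=S
after cmd 5 (t=24): FL=S FR=S RL=S RR=S
after cmd 6 (t=28): FL=S FR=W RL=S RR=W
after cmd 7 (t=32): FL=S FR=S RL=S RR=S

start t=0: FL=S FR=S RL=S RR=S
cmd 1: advance +5 → t=5, phase=(6,0,2,7) → FL=W FR=S RL=S RR=W
cmd 2: advance +5 → t=10, phase=(3,5,7,4) → FL=S FR=S RL=W RR=S
cmd 3: advance +1 → t=11, phase=(4,6,0,5) → FL=S FR=W RL=S RR=S
cmd 4: advance +7 → t=18, phase=(3,5,7,4) → FL=S FR=S RL=W RR=S
cmd 5: advance +6 → t=24, phase=(1,3,5,2) → FL=S FR=S RL=S RR=S
cmd 6: advance +4 → t=28, phase=(5,7,1,6) → FL=S FR=W RL=S RR=W
cmd 7: advance +4 → t=32, phase=(1,3,5,2) → FL=S FR=S RL=S RR=S


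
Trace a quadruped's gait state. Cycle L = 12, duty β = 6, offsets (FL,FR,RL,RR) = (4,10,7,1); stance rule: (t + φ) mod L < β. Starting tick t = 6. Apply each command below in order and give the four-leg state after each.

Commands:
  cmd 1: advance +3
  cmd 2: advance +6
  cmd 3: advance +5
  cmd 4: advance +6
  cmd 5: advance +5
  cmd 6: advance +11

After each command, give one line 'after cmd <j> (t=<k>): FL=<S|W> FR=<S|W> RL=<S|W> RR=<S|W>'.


start t=6: FL=W FR=S RL=S RR=W
cmd 1: advance +3 → t=9, phase=(1,7,4,10) → FL=S FR=W RL=S RR=W
cmd 2: advance +6 → t=15, phase=(7,1,10,4) → FL=W FR=S RL=W RR=S
cmd 3: advance +5 → t=20, phase=(0,6,3,9) → FL=S FR=W RL=S RR=W
cmd 4: advance +6 → t=26, phase=(6,0,9,3) → FL=W FR=S RL=W RR=S
cmd 5: advance +5 → t=31, phase=(11,5,2,8) → FL=W FR=S RL=S RR=W
cmd 6: advance +11 → t=42, phase=(10,4,1,7) → FL=W FR=S RL=S RR=W

after cmd 1 (t=9): FL=S FR=W RL=S RR=W
after cmd 2 (t=15): FL=W FR=S RL=W RR=S
after cmd 3 (t=20): FL=S FR=W RL=S RR=W
after cmd 4 (t=26): FL=W FR=S RL=W RR=S
after cmd 5 (t=31): FL=W FR=S RL=S RR=W
after cmd 6 (t=42): FL=W FR=S RL=S RR=W


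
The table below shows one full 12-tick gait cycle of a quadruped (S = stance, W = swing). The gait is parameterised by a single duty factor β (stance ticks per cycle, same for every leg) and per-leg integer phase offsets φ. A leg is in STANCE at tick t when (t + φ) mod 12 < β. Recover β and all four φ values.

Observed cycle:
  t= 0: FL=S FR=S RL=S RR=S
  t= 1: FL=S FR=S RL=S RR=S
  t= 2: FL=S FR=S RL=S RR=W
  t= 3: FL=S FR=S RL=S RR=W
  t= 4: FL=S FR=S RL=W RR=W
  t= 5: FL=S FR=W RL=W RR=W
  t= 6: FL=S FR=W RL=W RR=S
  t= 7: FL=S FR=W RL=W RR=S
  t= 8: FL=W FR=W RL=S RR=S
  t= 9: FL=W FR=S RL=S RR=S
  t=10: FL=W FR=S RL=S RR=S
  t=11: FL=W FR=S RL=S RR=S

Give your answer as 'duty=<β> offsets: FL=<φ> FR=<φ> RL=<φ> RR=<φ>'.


duty β = stance ticks per leg = 8
FL: stance ticks = 8; W→S at t=0 → φ=0
FR: stance ticks = 8; W→S at t=9 → φ=3
RL: stance ticks = 8; W→S at t=8 → φ=4
RR: stance ticks = 8; W→S at t=6 → φ=6

duty=8 offsets: FL=0 FR=3 RL=4 RR=6


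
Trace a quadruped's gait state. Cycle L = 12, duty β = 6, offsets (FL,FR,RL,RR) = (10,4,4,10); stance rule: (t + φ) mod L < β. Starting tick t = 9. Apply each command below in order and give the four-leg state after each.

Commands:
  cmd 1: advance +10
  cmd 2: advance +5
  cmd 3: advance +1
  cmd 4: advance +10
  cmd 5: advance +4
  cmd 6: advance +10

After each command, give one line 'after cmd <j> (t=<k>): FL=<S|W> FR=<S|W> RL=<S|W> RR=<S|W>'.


start t=9: FL=W FR=S RL=S RR=W
cmd 1: advance +10 → t=19, phase=(5,11,11,5) → FL=S FR=W RL=W RR=S
cmd 2: advance +5 → t=24, phase=(10,4,4,10) → FL=W FR=S RL=S RR=W
cmd 3: advance +1 → t=25, phase=(11,5,5,11) → FL=W FR=S RL=S RR=W
cmd 4: advance +10 → t=35, phase=(9,3,3,9) → FL=W FR=S RL=S RR=W
cmd 5: advance +4 → t=39, phase=(1,7,7,1) → FL=S FR=W RL=W RR=S
cmd 6: advance +10 → t=49, phase=(11,5,5,11) → FL=W FR=S RL=S RR=W

after cmd 1 (t=19): FL=S FR=W RL=W RR=S
after cmd 2 (t=24): FL=W FR=S RL=S RR=W
after cmd 3 (t=25): FL=W FR=S RL=S RR=W
after cmd 4 (t=35): FL=W FR=S RL=S RR=W
after cmd 5 (t=39): FL=S FR=W RL=W RR=S
after cmd 6 (t=49): FL=W FR=S RL=S RR=W


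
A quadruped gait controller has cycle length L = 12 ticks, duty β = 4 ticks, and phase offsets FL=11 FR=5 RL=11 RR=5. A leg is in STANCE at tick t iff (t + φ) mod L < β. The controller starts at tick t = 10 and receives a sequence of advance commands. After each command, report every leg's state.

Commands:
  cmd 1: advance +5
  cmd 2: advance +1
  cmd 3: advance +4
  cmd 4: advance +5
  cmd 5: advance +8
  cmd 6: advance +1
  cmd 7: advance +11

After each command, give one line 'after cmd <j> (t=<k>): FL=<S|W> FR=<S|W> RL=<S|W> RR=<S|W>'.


start t=10: FL=W FR=S RL=W RR=S
cmd 1: advance +5 → t=15, phase=(2,8,2,8) → FL=S FR=W RL=S RR=W
cmd 2: advance +1 → t=16, phase=(3,9,3,9) → FL=S FR=W RL=S RR=W
cmd 3: advance +4 → t=20, phase=(7,1,7,1) → FL=W FR=S RL=W RR=S
cmd 4: advance +5 → t=25, phase=(0,6,0,6) → FL=S FR=W RL=S RR=W
cmd 5: advance +8 → t=33, phase=(8,2,8,2) → FL=W FR=S RL=W RR=S
cmd 6: advance +1 → t=34, phase=(9,3,9,3) → FL=W FR=S RL=W RR=S
cmd 7: advance +11 → t=45, phase=(8,2,8,2) → FL=W FR=S RL=W RR=S

after cmd 1 (t=15): FL=S FR=W RL=S RR=W
after cmd 2 (t=16): FL=S FR=W RL=S RR=W
after cmd 3 (t=20): FL=W FR=S RL=W RR=S
after cmd 4 (t=25): FL=S FR=W RL=S RR=W
after cmd 5 (t=33): FL=W FR=S RL=W RR=S
after cmd 6 (t=34): FL=W FR=S RL=W RR=S
after cmd 7 (t=45): FL=W FR=S RL=W RR=S


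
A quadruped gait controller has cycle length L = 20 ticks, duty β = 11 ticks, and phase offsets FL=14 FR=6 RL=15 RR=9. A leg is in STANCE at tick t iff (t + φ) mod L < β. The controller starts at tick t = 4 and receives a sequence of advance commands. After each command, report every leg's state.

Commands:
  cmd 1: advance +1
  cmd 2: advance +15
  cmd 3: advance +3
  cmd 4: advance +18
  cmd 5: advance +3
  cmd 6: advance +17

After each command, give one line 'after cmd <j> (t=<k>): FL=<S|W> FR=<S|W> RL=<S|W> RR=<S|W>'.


after cmd 1 (t=5): FL=W FR=W RL=S RR=W
after cmd 2 (t=20): FL=W FR=S RL=W RR=S
after cmd 3 (t=23): FL=W FR=S RL=W RR=W
after cmd 4 (t=41): FL=W FR=S RL=W RR=S
after cmd 5 (t=44): FL=W FR=S RL=W RR=W
after cmd 6 (t=61): FL=W FR=S RL=W RR=S

start t=4: FL=W FR=S RL=W RR=W
cmd 1: advance +1 → t=5, phase=(19,11,0,14) → FL=W FR=W RL=S RR=W
cmd 2: advance +15 → t=20, phase=(14,6,15,9) → FL=W FR=S RL=W RR=S
cmd 3: advance +3 → t=23, phase=(17,9,18,12) → FL=W FR=S RL=W RR=W
cmd 4: advance +18 → t=41, phase=(15,7,16,10) → FL=W FR=S RL=W RR=S
cmd 5: advance +3 → t=44, phase=(18,10,19,13) → FL=W FR=S RL=W RR=W
cmd 6: advance +17 → t=61, phase=(15,7,16,10) → FL=W FR=S RL=W RR=S


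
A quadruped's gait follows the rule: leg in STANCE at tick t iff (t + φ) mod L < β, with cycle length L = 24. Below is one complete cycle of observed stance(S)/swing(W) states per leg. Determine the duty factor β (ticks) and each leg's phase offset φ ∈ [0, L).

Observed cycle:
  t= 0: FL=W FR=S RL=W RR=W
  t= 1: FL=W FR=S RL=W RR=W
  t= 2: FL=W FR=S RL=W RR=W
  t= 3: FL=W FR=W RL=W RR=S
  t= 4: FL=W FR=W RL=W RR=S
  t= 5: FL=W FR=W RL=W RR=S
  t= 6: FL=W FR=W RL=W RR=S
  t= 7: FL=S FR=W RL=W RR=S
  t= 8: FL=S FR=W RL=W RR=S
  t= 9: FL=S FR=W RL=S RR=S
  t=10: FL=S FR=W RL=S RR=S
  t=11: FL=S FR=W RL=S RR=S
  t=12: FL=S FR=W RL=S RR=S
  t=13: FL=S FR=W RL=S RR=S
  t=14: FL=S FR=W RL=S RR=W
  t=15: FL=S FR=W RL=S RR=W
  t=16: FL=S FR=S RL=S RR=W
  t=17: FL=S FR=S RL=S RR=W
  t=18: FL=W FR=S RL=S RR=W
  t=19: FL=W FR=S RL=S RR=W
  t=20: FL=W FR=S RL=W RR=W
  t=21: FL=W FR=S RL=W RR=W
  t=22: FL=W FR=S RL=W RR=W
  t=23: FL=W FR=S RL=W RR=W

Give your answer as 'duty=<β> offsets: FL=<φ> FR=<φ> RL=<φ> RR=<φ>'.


duty=11 offsets: FL=17 FR=8 RL=15 RR=21

duty β = stance ticks per leg = 11
FL: stance ticks = 11; W→S at t=7 → φ=17
FR: stance ticks = 11; W→S at t=16 → φ=8
RL: stance ticks = 11; W→S at t=9 → φ=15
RR: stance ticks = 11; W→S at t=3 → φ=21


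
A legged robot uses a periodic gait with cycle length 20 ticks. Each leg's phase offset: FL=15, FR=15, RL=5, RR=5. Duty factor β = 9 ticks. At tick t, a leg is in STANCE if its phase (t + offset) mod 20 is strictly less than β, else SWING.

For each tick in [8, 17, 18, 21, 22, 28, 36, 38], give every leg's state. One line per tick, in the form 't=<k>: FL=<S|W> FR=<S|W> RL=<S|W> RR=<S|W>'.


t=8: phase=(3,3,13,13) vs β=9 → FL=S FR=S RL=W RR=W
t=17: phase=(12,12,2,2) vs β=9 → FL=W FR=W RL=S RR=S
t=18: phase=(13,13,3,3) vs β=9 → FL=W FR=W RL=S RR=S
t=21: phase=(16,16,6,6) vs β=9 → FL=W FR=W RL=S RR=S
t=22: phase=(17,17,7,7) vs β=9 → FL=W FR=W RL=S RR=S
t=28: phase=(3,3,13,13) vs β=9 → FL=S FR=S RL=W RR=W
t=36: phase=(11,11,1,1) vs β=9 → FL=W FR=W RL=S RR=S
t=38: phase=(13,13,3,3) vs β=9 → FL=W FR=W RL=S RR=S

t=8: FL=S FR=S RL=W RR=W
t=17: FL=W FR=W RL=S RR=S
t=18: FL=W FR=W RL=S RR=S
t=21: FL=W FR=W RL=S RR=S
t=22: FL=W FR=W RL=S RR=S
t=28: FL=S FR=S RL=W RR=W
t=36: FL=W FR=W RL=S RR=S
t=38: FL=W FR=W RL=S RR=S


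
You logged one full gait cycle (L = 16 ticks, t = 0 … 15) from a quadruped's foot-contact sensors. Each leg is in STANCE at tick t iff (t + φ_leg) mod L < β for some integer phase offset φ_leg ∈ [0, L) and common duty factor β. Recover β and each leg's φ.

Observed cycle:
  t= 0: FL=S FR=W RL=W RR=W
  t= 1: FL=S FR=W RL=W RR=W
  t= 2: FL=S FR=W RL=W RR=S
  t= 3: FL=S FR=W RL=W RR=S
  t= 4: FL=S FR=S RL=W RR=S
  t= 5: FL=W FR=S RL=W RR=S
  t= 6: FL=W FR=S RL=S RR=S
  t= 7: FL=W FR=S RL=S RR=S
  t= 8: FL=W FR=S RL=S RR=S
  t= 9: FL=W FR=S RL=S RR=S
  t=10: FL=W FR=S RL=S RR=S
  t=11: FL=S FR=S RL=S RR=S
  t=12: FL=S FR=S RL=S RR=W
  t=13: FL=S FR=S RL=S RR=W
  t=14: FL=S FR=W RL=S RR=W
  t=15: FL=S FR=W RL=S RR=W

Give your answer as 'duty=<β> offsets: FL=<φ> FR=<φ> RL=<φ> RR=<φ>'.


duty=10 offsets: FL=5 FR=12 RL=10 RR=14

duty β = stance ticks per leg = 10
FL: stance ticks = 10; W→S at t=11 → φ=5
FR: stance ticks = 10; W→S at t=4 → φ=12
RL: stance ticks = 10; W→S at t=6 → φ=10
RR: stance ticks = 10; W→S at t=2 → φ=14


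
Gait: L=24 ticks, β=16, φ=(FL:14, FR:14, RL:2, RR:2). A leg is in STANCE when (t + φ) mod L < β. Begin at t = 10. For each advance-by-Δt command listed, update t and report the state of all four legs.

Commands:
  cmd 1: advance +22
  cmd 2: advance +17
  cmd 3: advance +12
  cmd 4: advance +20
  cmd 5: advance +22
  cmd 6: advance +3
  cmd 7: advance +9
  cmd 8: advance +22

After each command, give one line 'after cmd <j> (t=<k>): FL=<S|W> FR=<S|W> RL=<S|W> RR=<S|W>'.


after cmd 1 (t=32): FL=W FR=W RL=S RR=S
after cmd 2 (t=49): FL=S FR=S RL=S RR=S
after cmd 3 (t=61): FL=S FR=S RL=S RR=S
after cmd 4 (t=81): FL=W FR=W RL=S RR=S
after cmd 5 (t=103): FL=W FR=W RL=S RR=S
after cmd 6 (t=106): FL=S FR=S RL=S RR=S
after cmd 7 (t=115): FL=S FR=S RL=W RR=W
after cmd 8 (t=137): FL=S FR=S RL=W RR=W

start t=10: FL=S FR=S RL=S RR=S
cmd 1: advance +22 → t=32, phase=(22,22,10,10) → FL=W FR=W RL=S RR=S
cmd 2: advance +17 → t=49, phase=(15,15,3,3) → FL=S FR=S RL=S RR=S
cmd 3: advance +12 → t=61, phase=(3,3,15,15) → FL=S FR=S RL=S RR=S
cmd 4: advance +20 → t=81, phase=(23,23,11,11) → FL=W FR=W RL=S RR=S
cmd 5: advance +22 → t=103, phase=(21,21,9,9) → FL=W FR=W RL=S RR=S
cmd 6: advance +3 → t=106, phase=(0,0,12,12) → FL=S FR=S RL=S RR=S
cmd 7: advance +9 → t=115, phase=(9,9,21,21) → FL=S FR=S RL=W RR=W
cmd 8: advance +22 → t=137, phase=(7,7,19,19) → FL=S FR=S RL=W RR=W
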